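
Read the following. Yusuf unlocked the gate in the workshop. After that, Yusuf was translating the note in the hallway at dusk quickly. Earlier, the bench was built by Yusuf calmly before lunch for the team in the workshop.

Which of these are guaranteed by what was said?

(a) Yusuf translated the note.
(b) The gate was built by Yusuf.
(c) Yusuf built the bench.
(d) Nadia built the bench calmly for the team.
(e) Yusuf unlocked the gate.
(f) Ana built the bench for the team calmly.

(a) Not entailed — 'was translating' is progressive on an accomplishment; it does not entail the completed 'translated'.
(b) Not entailed — Yusuf built the bench, not the gate; the gate belongs to the unlocking event.
(c) Entailed — this follows by dropping conjuncts from the building event's description.
(d) Not entailed — the passage has Yusuf building the bench, not Nadia.
(e) Entailed — every conjunct here is already in the original unlocking event.
(f) Not entailed — the passage has Yusuf building the bench, not Ana.

(c), (e)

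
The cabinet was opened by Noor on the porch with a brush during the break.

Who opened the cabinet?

Noor

'Noor' marks the agent of the opening event.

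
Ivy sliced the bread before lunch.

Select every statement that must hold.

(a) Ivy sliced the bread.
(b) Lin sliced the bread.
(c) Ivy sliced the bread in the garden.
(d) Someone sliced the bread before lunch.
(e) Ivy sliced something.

(a), (d), (e)

(a) Entailed — the original entails any weakening of itself; this just drops 'before lunch'.
(b) Not entailed — the passage has Ivy slicing the bread, not Lin.
(c) Not entailed — 'in the garden' adds information not in the original event.
(d) Entailed — generalizing the agent leaves a sub-description the original still satisfies.
(e) Entailed — this follows by dropping conjuncts from the slicing event's description.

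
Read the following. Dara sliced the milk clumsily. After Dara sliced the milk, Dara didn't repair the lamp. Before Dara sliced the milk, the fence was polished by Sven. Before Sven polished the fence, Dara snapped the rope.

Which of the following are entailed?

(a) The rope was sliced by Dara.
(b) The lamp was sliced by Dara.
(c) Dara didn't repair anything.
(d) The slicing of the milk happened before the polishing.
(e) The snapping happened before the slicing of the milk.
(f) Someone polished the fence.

(a) Not entailed — Dara sliced the milk, not the rope; the rope belongs to the snapping event.
(b) Not entailed — Dara sliced the milk, not the lamp; the lamp belongs to the repairing event.
(c) Not entailed — the original only denies this specific event; Dara may have repaired something else.
(d) Not entailed — the narrative places the polishing before the slicing, not after.
(e) Entailed — the narrative places the snapping before the slicing.
(f) Entailed — this follows by dropping conjuncts from the polishing event's description.

(e), (f)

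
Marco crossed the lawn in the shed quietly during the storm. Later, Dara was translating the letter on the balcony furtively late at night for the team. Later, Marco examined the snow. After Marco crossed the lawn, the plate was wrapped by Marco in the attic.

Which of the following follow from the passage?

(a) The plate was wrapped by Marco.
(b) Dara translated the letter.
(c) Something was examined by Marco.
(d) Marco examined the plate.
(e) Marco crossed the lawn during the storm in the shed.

(a), (c), (e)

(a) Entailed — the original entails any weakening of itself; this just drops 'in the attic'.
(b) Not entailed — 'was translating' is progressive on an accomplishment; it does not entail the completed 'translated'.
(c) Entailed — every conjunct here is already in the original examining event.
(d) Not entailed — Marco examined the snow, not the plate; the plate belongs to the wrapping event.
(e) Entailed — every conjunct here is already in the original crossing event.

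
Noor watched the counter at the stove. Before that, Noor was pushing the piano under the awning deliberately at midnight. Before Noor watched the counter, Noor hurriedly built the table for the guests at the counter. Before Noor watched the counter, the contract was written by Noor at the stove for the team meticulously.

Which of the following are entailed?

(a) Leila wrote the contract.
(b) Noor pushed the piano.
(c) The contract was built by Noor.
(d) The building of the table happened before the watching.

(b), (d)

(a) Not entailed — the passage has Noor writing the contract, not Leila.
(b) Entailed — 'push' is an activity; 'was pushing' entails that some pushing happened, so 'pushed' holds.
(c) Not entailed — Noor built the table, not the contract; the contract belongs to the writing event.
(d) Entailed — the narrative places the building before the watching.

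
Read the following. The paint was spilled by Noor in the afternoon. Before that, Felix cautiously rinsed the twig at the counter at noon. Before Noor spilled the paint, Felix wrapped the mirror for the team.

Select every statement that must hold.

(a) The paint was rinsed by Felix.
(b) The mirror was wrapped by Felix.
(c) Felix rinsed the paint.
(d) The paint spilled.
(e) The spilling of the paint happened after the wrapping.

(b), (d), (e)

(a) Not entailed — Felix rinsed the twig, not the paint; the paint belongs to the spilling event.
(b) Entailed — the original entails any weakening of itself; this just drops 'for the team'.
(c) Not entailed — Felix rinsed the twig, not the paint; the paint belongs to the spilling event.
(d) Entailed — 'Noor spilled the paint' is causative; it entails the inchoative 'the paint spilled'.
(e) Entailed — the narrative places the wrapping before the spilling.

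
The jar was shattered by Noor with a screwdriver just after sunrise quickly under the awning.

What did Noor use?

'with a screwdriver' marks the instrument of the shattering event.

a screwdriver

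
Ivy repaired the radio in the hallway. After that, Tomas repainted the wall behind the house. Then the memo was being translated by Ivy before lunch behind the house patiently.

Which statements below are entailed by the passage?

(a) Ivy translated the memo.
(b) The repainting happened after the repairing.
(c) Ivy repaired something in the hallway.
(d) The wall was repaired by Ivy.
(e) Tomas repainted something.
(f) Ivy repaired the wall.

(a) Not entailed — 'was translating' is progressive on an accomplishment; it does not entail the completed 'translated'.
(b) Entailed — the narrative places the repairing before the repainting.
(c) Entailed — every conjunct here is already in the original repairing event.
(d) Not entailed — Ivy repaired the radio, not the wall; the wall belongs to the repainting event.
(e) Entailed — this follows by dropping conjuncts from the repainting event's description.
(f) Not entailed — Ivy repaired the radio, not the wall; the wall belongs to the repainting event.

(b), (c), (e)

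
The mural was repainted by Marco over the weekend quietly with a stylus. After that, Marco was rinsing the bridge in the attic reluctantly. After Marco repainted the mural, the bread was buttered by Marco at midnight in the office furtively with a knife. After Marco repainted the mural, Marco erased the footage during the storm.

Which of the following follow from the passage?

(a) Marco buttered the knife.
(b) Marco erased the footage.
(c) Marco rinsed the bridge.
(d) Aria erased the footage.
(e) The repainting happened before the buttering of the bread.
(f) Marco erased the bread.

(b), (c), (e)

(a) Not entailed — the knife is the instrument, not what was buttered.
(b) Entailed — this follows by dropping conjuncts from the erasing event's description.
(c) Entailed — 'rinse' is an activity; 'was rinsing' entails that some rinsing happened, so 'rinsed' holds.
(d) Not entailed — the passage has Marco erasing the footage, not Aria.
(e) Entailed — the narrative places the repainting before the buttering.
(f) Not entailed — Marco erased the footage, not the bread; the bread belongs to the buttering event.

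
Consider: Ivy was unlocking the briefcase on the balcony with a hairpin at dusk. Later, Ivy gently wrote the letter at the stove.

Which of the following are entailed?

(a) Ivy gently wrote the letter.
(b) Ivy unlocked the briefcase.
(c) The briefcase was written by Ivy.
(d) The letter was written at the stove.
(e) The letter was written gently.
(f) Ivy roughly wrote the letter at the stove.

(a), (d), (e)

(a) Entailed — the original entails any weakening of itself; this just drops 'at the stove'.
(b) Not entailed — 'was unlocking' is progressive on an accomplishment; it does not entail the completed 'unlocked'.
(c) Not entailed — Ivy wrote the letter, not the briefcase; the briefcase belongs to the unlocking event.
(d) Entailed — this follows by dropping conjuncts from the writing event's description.
(e) Entailed — every conjunct here is already in the original writing event.
(f) Not entailed — 'roughly' adds a manner not in (and inconsistent with) the original.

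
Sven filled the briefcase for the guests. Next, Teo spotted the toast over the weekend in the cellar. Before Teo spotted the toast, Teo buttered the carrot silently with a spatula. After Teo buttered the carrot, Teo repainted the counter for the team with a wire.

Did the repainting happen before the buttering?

no

The narrative orders the buttering before the repainting.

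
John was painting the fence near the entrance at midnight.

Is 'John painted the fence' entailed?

'was painting' is progressive; for an accomplishment like 'paint the fence', it doesn't entail completion.

no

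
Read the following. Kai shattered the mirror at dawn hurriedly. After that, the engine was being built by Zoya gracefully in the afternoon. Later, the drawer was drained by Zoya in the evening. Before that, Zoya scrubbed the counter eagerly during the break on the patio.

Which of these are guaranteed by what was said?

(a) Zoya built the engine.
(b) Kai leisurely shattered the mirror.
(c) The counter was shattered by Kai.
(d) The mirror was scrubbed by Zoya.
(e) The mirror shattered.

(e)

(a) Not entailed — 'was building' is progressive on an accomplishment; it does not entail the completed 'built'.
(b) Not entailed — 'leisurely' adds a manner not in (and inconsistent with) the original.
(c) Not entailed — Kai shattered the mirror, not the counter; the counter belongs to the scrubbing event.
(d) Not entailed — Zoya scrubbed the counter, not the mirror; the mirror belongs to the shattering event.
(e) Entailed — 'Kai shattered the mirror' is causative; it entails the inchoative 'the mirror shattered'.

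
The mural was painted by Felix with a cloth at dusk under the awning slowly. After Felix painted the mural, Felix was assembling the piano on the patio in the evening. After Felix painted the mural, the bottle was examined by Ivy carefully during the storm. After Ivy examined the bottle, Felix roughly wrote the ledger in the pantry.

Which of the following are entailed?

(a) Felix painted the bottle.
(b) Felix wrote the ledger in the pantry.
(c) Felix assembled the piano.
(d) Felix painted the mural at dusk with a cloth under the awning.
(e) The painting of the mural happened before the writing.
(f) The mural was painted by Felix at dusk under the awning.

(b), (d), (e), (f)

(a) Not entailed — Felix painted the mural, not the bottle; the bottle belongs to the examining event.
(b) Entailed — every conjunct here is already in the original writing event.
(c) Not entailed — 'was assembling' is progressive on an accomplishment; it does not entail the completed 'assembled'.
(d) Entailed — dropping 'slowly' leaves a sub-description the original still satisfies.
(e) Entailed — the narrative places the painting before the writing.
(f) Entailed — the original entails any weakening of itself; this just drops 'with a cloth', 'slowly'.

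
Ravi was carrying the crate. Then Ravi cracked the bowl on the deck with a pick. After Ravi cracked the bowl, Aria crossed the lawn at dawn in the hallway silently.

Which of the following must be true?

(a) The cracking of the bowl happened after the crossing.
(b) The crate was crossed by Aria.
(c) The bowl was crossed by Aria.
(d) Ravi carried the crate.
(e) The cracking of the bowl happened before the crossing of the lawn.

(a) Not entailed — the narrative places the cracking before the crossing, not after.
(b) Not entailed — Aria crossed the lawn, not the crate; the crate belongs to the carrying event.
(c) Not entailed — Aria crossed the lawn, not the bowl; the bowl belongs to the cracking event.
(d) Entailed — 'carry' is an activity; 'was carrying' entails that some carrying happened, so 'carried' holds.
(e) Entailed — the narrative places the cracking before the crossing.

(d), (e)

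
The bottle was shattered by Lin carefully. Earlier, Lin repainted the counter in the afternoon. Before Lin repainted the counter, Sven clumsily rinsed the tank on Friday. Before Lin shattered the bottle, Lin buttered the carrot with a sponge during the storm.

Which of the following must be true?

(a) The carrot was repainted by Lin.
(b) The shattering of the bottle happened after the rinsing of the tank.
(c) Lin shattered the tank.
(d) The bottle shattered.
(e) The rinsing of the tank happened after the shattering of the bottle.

(a) Not entailed — Lin repainted the counter, not the carrot; the carrot belongs to the buttering event.
(b) Entailed — the narrative places the rinsing before the shattering.
(c) Not entailed — Lin shattered the bottle, not the tank; the tank belongs to the rinsing event.
(d) Entailed — 'Lin shattered the bottle' is causative; it entails the inchoative 'the bottle shattered'.
(e) Not entailed — the narrative places the rinsing before the shattering, not after.

(b), (d)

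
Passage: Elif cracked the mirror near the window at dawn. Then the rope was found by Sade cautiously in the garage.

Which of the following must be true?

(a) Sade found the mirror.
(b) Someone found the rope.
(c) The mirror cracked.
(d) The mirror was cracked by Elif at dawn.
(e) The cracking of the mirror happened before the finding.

(a) Not entailed — Sade found the rope, not the mirror; the mirror belongs to the cracking event.
(b) Entailed — every conjunct here is already in the original finding event.
(c) Entailed — 'Elif cracked the mirror' is causative; it entails the inchoative 'the mirror cracked'.
(d) Entailed — dropping 'near the window' leaves a sub-description the original still satisfies.
(e) Entailed — the narrative places the cracking before the finding.

(b), (c), (d), (e)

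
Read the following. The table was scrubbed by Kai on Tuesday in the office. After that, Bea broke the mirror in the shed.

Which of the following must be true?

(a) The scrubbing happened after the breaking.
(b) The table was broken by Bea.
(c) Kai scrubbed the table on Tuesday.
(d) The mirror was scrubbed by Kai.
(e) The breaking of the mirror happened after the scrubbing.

(c), (e)

(a) Not entailed — the narrative places the scrubbing before the breaking, not after.
(b) Not entailed — Bea broke the mirror, not the table; the table belongs to the scrubbing event.
(c) Entailed — this follows by dropping conjuncts from the scrubbing event's description.
(d) Not entailed — Kai scrubbed the table, not the mirror; the mirror belongs to the breaking event.
(e) Entailed — the narrative places the scrubbing before the breaking.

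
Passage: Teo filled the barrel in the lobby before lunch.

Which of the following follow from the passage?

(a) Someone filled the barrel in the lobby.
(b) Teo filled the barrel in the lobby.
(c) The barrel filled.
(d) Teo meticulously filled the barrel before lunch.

(a) Entailed — every conjunct here is already in the original filling event.
(b) Entailed — dropping 'before lunch' leaves a sub-description the original still satisfies.
(c) Entailed — 'Teo filled the barrel' is causative; it entails the inchoative 'the barrel filled'.
(d) Not entailed — 'meticulously' adds information not in the original event.

(a), (b), (c)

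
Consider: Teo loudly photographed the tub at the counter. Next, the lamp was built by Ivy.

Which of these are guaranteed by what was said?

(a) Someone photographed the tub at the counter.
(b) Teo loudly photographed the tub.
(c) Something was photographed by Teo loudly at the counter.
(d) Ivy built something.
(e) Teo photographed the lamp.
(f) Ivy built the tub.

(a) Entailed — this follows by dropping conjuncts from the photographing event's description.
(b) Entailed — every conjunct here is already in the original photographing event.
(c) Entailed — the original entails any weakening of itself; this just generalizes the patient.
(d) Entailed — every conjunct here is already in the original building event.
(e) Not entailed — Teo photographed the tub, not the lamp; the lamp belongs to the building event.
(f) Not entailed — Ivy built the lamp, not the tub; the tub belongs to the photographing event.

(a), (b), (c), (d)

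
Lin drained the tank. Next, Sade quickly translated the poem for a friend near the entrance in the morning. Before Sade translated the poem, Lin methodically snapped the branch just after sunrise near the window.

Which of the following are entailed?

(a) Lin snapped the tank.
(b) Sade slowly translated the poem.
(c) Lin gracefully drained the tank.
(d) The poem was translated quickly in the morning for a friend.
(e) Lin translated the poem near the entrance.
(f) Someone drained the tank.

(d), (f)

(a) Not entailed — Lin snapped the branch, not the tank; the tank belongs to the draining event.
(b) Not entailed — 'slowly' adds a manner not in (and inconsistent with) the original.
(c) Not entailed — 'gracefully' adds information not in the original event.
(d) Entailed — dropping 'near the entrance' and generalizing the agent leaves a sub-description the original still satisfies.
(e) Not entailed — the passage has Sade translating the poem, not Lin.
(f) Entailed — the original entails any weakening of itself; this just generalizes the agent.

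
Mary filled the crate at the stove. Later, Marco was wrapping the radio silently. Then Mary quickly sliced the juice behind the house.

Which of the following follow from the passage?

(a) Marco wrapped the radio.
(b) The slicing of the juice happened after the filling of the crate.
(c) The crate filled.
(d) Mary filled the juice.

(a) Not entailed — 'was wrapping' is progressive on an accomplishment; it does not entail the completed 'wrapped'.
(b) Entailed — the narrative places the filling before the slicing.
(c) Entailed — 'Mary filled the crate' is causative; it entails the inchoative 'the crate filled'.
(d) Not entailed — Mary filled the crate, not the juice; the juice belongs to the slicing event.

(b), (c)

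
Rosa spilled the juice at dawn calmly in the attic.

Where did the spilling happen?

in the attic

'in the attic' marks the location of the spilling event.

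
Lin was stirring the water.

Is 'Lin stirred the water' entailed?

'stir' is atelic; if Lin was stirring the water, then Lin stirred the water (for some time).

yes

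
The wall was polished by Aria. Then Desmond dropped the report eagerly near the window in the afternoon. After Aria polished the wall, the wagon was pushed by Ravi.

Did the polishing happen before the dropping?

yes

The narrative orders the polishing before the dropping.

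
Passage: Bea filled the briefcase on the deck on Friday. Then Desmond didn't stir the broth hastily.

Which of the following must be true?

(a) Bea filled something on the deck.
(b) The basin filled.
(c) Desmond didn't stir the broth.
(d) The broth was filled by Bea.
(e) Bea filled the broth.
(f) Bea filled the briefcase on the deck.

(a), (f)

(a) Entailed — every conjunct here is already in the original filling event.
(b) Not entailed — the briefcase is what filled, not the basin.
(c) Not entailed — dropping 'hastily' under negation is not valid — the original leaves open that Desmond stirred the broth some other way.
(d) Not entailed — Bea filled the briefcase, not the broth; the broth belongs to the stirring event.
(e) Not entailed — Bea filled the briefcase, not the broth; the broth belongs to the stirring event.
(f) Entailed — the original entails any weakening of itself; this just drops 'on Friday'.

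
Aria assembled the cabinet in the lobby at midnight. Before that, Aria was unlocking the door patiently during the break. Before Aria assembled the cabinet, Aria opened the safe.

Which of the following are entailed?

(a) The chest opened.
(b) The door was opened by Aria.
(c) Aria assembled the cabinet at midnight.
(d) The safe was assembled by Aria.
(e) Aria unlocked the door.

(c)

(a) Not entailed — the safe is what opened, not the chest.
(b) Not entailed — Aria opened the safe, not the door; the door belongs to the unlocking event.
(c) Entailed — the original entails any weakening of itself; this just drops 'in the lobby'.
(d) Not entailed — Aria assembled the cabinet, not the safe; the safe belongs to the opening event.
(e) Not entailed — 'was unlocking' is progressive on an accomplishment; it does not entail the completed 'unlocked'.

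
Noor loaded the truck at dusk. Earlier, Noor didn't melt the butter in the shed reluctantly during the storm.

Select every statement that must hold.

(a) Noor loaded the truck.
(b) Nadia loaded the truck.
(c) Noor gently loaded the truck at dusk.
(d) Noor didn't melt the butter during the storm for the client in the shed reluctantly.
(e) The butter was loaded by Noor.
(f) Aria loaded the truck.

(a), (d)

(a) Entailed — dropping 'at dusk' leaves a sub-description the original still satisfies.
(b) Not entailed — the passage has Noor loading the truck, not Nadia.
(c) Not entailed — 'gently' adds information not in the original event.
(d) Entailed — under negation, adding a further restriction is entailed: if no such melting event occurred, none occurred for the client either.
(e) Not entailed — Noor loaded the truck, not the butter; the butter belongs to the melting event.
(f) Not entailed — the passage has Noor loading the truck, not Aria.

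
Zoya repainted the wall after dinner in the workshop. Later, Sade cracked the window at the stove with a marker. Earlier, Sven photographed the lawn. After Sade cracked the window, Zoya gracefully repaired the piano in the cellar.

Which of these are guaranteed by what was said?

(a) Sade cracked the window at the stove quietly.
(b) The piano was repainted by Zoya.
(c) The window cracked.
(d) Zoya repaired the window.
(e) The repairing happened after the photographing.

(c), (e)

(a) Not entailed — 'quietly' adds information not in the original event.
(b) Not entailed — Zoya repainted the wall, not the piano; the piano belongs to the repairing event.
(c) Entailed — 'Sade cracked the window' is causative; it entails the inchoative 'the window cracked'.
(d) Not entailed — Zoya repaired the piano, not the window; the window belongs to the cracking event.
(e) Entailed — the narrative places the photographing before the repairing.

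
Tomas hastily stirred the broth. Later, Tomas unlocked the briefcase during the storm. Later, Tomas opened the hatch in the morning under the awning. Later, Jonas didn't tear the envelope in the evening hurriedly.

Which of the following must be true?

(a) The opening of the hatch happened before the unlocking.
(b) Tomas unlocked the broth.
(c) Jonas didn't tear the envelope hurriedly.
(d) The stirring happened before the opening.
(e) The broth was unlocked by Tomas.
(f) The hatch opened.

(d), (f)

(a) Not entailed — the narrative places the unlocking before the opening, not after.
(b) Not entailed — Tomas unlocked the briefcase, not the broth; the broth belongs to the stirring event.
(c) Not entailed — dropping 'in the evening' under negation is not valid — the original leaves open that Jonas tore the envelope some other way.
(d) Entailed — the narrative places the stirring before the opening.
(e) Not entailed — Tomas unlocked the briefcase, not the broth; the broth belongs to the stirring event.
(f) Entailed — 'Tomas opened the hatch' is causative; it entails the inchoative 'the hatch opened'.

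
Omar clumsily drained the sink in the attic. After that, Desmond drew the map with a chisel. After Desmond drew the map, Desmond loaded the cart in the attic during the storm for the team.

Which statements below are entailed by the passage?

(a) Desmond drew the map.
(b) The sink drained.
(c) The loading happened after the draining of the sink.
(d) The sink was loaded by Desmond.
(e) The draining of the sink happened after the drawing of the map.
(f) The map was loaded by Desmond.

(a) Entailed — every conjunct here is already in the original drawing event.
(b) Entailed — 'Omar drained the sink' is causative; it entails the inchoative 'the sink drained'.
(c) Entailed — the narrative places the draining before the loading.
(d) Not entailed — Desmond loaded the cart, not the sink; the sink belongs to the draining event.
(e) Not entailed — the narrative places the draining before the drawing, not after.
(f) Not entailed — Desmond loaded the cart, not the map; the map belongs to the drawing event.

(a), (b), (c)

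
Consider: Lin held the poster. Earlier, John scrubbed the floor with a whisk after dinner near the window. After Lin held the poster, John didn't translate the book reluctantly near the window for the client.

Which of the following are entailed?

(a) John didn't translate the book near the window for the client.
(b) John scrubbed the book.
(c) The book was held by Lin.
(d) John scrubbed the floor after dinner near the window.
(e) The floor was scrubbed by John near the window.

(d), (e)

(a) Not entailed — dropping 'reluctantly' under negation is not valid — the original leaves open that John translated the book some other way.
(b) Not entailed — John scrubbed the floor, not the book; the book belongs to the translating event.
(c) Not entailed — Lin held the poster, not the book; the book belongs to the translating event.
(d) Entailed — the original entails any weakening of itself; this just drops 'with a whisk'.
(e) Entailed — dropping 'with a whisk', 'after dinner' leaves a sub-description the original still satisfies.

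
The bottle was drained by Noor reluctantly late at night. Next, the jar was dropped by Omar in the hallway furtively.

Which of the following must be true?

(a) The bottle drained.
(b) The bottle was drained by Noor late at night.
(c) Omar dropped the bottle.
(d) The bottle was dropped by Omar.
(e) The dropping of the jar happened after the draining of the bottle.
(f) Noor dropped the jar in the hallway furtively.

(a) Entailed — 'Noor drained the bottle' is causative; it entails the inchoative 'the bottle drained'.
(b) Entailed — this follows by dropping conjuncts from the draining event's description.
(c) Not entailed — Omar dropped the jar, not the bottle; the bottle belongs to the draining event.
(d) Not entailed — Omar dropped the jar, not the bottle; the bottle belongs to the draining event.
(e) Entailed — the narrative places the draining before the dropping.
(f) Not entailed — the passage has Omar dropping the jar, not Noor.

(a), (b), (e)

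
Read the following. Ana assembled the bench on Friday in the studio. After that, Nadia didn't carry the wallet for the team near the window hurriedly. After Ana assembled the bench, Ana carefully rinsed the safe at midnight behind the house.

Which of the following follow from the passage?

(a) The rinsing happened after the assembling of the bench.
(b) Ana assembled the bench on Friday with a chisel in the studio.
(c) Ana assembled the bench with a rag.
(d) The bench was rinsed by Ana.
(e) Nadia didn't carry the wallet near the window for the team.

(a) Entailed — the narrative places the assembling before the rinsing.
(b) Not entailed — 'with a chisel' adds information not in the original event.
(c) Not entailed — 'with a rag' adds information not in the original event.
(d) Not entailed — Ana rinsed the safe, not the bench; the bench belongs to the assembling event.
(e) Not entailed — dropping 'hurriedly' under negation is not valid — the original leaves open that Nadia carried the wallet some other way.

(a)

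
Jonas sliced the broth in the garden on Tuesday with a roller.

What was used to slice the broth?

a roller

'with a roller' marks the instrument of the slicing event.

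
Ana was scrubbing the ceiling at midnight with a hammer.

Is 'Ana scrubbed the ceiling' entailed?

yes

'scrub' is atelic; if Ana was scrubbing the ceiling, then Ana scrubbed the ceiling (for some time).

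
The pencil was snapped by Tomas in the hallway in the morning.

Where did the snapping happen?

in the hallway

'in the hallway' marks the location of the snapping event.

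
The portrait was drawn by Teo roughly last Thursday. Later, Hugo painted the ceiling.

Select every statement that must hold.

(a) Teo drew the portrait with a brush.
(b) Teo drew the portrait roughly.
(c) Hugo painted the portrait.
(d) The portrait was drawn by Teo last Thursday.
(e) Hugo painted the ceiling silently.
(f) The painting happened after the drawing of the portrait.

(b), (d), (f)

(a) Not entailed — 'with a brush' adds information not in the original event.
(b) Entailed — every conjunct here is already in the original drawing event.
(c) Not entailed — Hugo painted the ceiling, not the portrait; the portrait belongs to the drawing event.
(d) Entailed — dropping 'roughly' leaves a sub-description the original still satisfies.
(e) Not entailed — 'silently' adds information not in the original event.
(f) Entailed — the narrative places the drawing before the painting.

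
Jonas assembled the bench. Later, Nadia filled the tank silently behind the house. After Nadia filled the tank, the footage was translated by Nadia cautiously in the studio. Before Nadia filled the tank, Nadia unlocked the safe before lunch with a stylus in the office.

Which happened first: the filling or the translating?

the filling

The connectives place the filling before the translating.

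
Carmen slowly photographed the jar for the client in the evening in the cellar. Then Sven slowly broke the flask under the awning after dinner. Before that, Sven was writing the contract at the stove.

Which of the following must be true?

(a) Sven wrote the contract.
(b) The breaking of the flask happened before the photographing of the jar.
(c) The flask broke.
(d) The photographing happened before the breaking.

(a) Not entailed — 'was writing' is progressive on an accomplishment; it does not entail the completed 'wrote'.
(b) Not entailed — the narrative places the photographing before the breaking, not after.
(c) Entailed — 'Sven broke the flask' is causative; it entails the inchoative 'the flask broke'.
(d) Entailed — the narrative places the photographing before the breaking.

(c), (d)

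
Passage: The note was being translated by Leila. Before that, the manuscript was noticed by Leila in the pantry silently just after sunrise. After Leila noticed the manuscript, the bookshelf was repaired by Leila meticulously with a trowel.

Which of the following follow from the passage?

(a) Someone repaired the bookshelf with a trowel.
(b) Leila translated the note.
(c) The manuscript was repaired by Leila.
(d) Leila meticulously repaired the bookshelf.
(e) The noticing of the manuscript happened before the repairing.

(a) Entailed — every conjunct here is already in the original repairing event.
(b) Not entailed — 'was translating' is progressive on an accomplishment; it does not entail the completed 'translated'.
(c) Not entailed — Leila repaired the bookshelf, not the manuscript; the manuscript belongs to the noticing event.
(d) Entailed — this follows by dropping conjuncts from the repairing event's description.
(e) Entailed — the narrative places the noticing before the repairing.

(a), (d), (e)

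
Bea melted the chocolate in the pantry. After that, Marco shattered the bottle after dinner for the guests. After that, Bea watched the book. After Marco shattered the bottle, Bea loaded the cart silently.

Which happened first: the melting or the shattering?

The connectives place the melting before the shattering.

the melting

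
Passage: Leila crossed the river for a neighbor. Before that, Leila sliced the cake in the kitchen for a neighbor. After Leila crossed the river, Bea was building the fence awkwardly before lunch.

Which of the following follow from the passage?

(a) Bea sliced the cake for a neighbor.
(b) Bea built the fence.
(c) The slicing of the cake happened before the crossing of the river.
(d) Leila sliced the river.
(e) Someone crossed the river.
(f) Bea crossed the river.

(a) Not entailed — the passage has Leila slicing the cake, not Bea.
(b) Not entailed — 'was building' is progressive on an accomplishment; it does not entail the completed 'built'.
(c) Entailed — the narrative places the slicing before the crossing.
(d) Not entailed — Leila sliced the cake, not the river; the river belongs to the crossing event.
(e) Entailed — this follows by dropping conjuncts from the crossing event's description.
(f) Not entailed — the passage has Leila crossing the river, not Bea.

(c), (e)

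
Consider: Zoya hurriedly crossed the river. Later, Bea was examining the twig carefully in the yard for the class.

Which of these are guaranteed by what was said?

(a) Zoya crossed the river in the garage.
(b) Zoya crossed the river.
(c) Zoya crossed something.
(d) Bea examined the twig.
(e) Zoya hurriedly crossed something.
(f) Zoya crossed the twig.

(a) Not entailed — 'in the garage' adds information not in the original event.
(b) Entailed — this follows by dropping conjuncts from the crossing event's description.
(c) Entailed — this follows by dropping conjuncts from the crossing event's description.
(d) Entailed — 'examine' is an activity; 'was examining' entails that some examining happened, so 'examined' holds.
(e) Entailed — generalizing the patient leaves a sub-description the original still satisfies.
(f) Not entailed — Zoya crossed the river, not the twig; the twig belongs to the examining event.

(b), (c), (d), (e)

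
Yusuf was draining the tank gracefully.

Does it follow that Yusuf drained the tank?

no

'was draining' is progressive; for an accomplishment like 'drain the tank', it doesn't entail completion.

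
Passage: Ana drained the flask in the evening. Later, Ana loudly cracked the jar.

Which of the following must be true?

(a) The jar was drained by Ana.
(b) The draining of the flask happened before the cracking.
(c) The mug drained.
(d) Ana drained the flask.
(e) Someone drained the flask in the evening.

(a) Not entailed — Ana drained the flask, not the jar; the jar belongs to the cracking event.
(b) Entailed — the narrative places the draining before the cracking.
(c) Not entailed — the flask is what drained, not the mug.
(d) Entailed — every conjunct here is already in the original draining event.
(e) Entailed — every conjunct here is already in the original draining event.

(b), (d), (e)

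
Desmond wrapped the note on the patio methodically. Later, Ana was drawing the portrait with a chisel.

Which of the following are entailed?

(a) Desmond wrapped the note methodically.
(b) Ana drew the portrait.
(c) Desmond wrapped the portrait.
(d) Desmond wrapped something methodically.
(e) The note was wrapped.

(a) Entailed — this follows by dropping conjuncts from the wrapping event's description.
(b) Not entailed — 'was drawing' is progressive on an accomplishment; it does not entail the completed 'drew'.
(c) Not entailed — Desmond wrapped the note, not the portrait; the portrait belongs to the drawing event.
(d) Entailed — dropping 'on the patio' and generalizing the patient leaves a sub-description the original still satisfies.
(e) Entailed — the original entails any weakening of itself; this just drops 'methodically', 'on the patio' and generalizes the agent.

(a), (d), (e)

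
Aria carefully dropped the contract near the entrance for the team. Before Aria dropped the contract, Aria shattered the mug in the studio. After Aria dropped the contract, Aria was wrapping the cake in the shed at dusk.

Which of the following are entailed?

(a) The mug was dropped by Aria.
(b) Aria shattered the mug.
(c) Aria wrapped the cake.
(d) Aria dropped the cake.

(b)

(a) Not entailed — Aria dropped the contract, not the mug; the mug belongs to the shattering event.
(b) Entailed — the original entails any weakening of itself; this just drops 'in the studio'.
(c) Not entailed — 'was wrapping' is progressive on an accomplishment; it does not entail the completed 'wrapped'.
(d) Not entailed — Aria dropped the contract, not the cake; the cake belongs to the wrapping event.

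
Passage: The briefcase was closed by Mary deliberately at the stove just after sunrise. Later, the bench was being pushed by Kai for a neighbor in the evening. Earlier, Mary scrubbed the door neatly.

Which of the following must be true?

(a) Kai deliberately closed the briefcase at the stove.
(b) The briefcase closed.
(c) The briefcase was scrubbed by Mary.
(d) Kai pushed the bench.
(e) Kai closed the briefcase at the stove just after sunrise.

(a) Not entailed — the passage has Mary closing the briefcase, not Kai.
(b) Entailed — 'Mary closed the briefcase' is causative; it entails the inchoative 'the briefcase closed'.
(c) Not entailed — Mary scrubbed the door, not the briefcase; the briefcase belongs to the closing event.
(d) Entailed — 'push' is an activity; 'was pushing' entails that some pushing happened, so 'pushed' holds.
(e) Not entailed — the passage has Mary closing the briefcase, not Kai.

(b), (d)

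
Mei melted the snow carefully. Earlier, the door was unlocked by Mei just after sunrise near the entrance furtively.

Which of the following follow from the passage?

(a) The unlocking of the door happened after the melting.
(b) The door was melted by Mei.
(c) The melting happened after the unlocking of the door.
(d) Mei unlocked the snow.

(c)

(a) Not entailed — the narrative places the unlocking before the melting, not after.
(b) Not entailed — Mei melted the snow, not the door; the door belongs to the unlocking event.
(c) Entailed — the narrative places the unlocking before the melting.
(d) Not entailed — Mei unlocked the door, not the snow; the snow belongs to the melting event.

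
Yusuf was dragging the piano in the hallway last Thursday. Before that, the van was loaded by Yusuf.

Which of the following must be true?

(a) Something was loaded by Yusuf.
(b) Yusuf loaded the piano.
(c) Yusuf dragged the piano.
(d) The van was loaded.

(a) Entailed — every conjunct here is already in the original loading event.
(b) Not entailed — Yusuf loaded the van, not the piano; the piano belongs to the dragging event.
(c) Entailed — 'drag' is an activity; 'was dragging' entails that some dragging happened, so 'dragged' holds.
(d) Entailed — every conjunct here is already in the original loading event.

(a), (c), (d)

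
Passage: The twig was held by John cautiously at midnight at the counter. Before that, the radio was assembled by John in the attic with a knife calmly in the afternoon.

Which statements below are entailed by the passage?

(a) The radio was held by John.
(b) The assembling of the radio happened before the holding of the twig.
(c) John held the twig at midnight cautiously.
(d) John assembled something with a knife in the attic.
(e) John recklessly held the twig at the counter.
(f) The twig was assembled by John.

(b), (c), (d)

(a) Not entailed — John held the twig, not the radio; the radio belongs to the assembling event.
(b) Entailed — the narrative places the assembling before the holding.
(c) Entailed — the original entails any weakening of itself; this just drops 'at the counter'.
(d) Entailed — every conjunct here is already in the original assembling event.
(e) Not entailed — 'recklessly' adds a manner not in (and inconsistent with) the original.
(f) Not entailed — John assembled the radio, not the twig; the twig belongs to the holding event.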